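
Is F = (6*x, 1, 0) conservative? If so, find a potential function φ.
Yes, F is conservative. φ = 3*x**2 + y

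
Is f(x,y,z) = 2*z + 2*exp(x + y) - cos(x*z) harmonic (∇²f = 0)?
No, ∇²f = x**2*cos(x*z) + z**2*cos(x*z) + 4*exp(x + y)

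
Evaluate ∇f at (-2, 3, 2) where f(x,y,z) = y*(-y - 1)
(0, -7, 0)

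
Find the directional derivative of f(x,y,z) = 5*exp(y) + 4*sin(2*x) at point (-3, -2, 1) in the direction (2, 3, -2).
sqrt(17)*(15 + 16*exp(2)*cos(6))*exp(-2)/17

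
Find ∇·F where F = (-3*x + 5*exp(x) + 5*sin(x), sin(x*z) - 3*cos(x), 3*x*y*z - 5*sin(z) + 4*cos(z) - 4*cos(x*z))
3*x*y + 4*x*sin(x*z) + 5*exp(x) - 4*sin(z) + 5*cos(x) - 5*cos(z) - 3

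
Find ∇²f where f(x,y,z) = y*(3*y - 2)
6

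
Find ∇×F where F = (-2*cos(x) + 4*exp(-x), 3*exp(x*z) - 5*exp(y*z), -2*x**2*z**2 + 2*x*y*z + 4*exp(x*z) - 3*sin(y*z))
(2*x*z - 3*x*exp(x*z) + 5*y*exp(y*z) - 3*z*cos(y*z), 2*z*(2*x*z - y - 2*exp(x*z)), 3*z*exp(x*z))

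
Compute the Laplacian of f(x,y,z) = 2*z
0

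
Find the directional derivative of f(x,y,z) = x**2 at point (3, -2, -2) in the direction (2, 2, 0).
3*sqrt(2)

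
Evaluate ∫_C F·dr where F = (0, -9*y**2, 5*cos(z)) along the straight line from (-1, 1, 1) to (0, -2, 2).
-5*sin(1) + 5*sin(2) + 27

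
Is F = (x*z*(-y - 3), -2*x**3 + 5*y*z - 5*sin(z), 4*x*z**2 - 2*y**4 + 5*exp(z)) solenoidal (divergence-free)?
No, ∇·F = 8*x*z - y*z + 2*z + 5*exp(z)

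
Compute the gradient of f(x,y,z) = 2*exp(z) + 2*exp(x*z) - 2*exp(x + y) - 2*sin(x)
(2*z*exp(x*z) - 2*exp(x + y) - 2*cos(x), -2*exp(x + y), 2*x*exp(x*z) + 2*exp(z))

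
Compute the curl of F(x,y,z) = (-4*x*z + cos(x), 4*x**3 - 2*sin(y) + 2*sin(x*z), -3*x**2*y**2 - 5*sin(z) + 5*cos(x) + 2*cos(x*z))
(-2*x*(3*x*y + cos(x*z)), 6*x*y**2 - 4*x + 2*z*sin(x*z) + 5*sin(x), 12*x**2 + 2*z*cos(x*z))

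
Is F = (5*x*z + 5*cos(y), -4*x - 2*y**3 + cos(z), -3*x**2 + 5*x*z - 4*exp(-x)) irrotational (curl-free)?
No, ∇×F = (sin(z), 11*x - 5*z - 4*exp(-x), 5*sin(y) - 4)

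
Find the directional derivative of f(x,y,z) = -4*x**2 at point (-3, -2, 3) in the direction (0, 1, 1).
0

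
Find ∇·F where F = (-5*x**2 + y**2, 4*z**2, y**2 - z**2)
-10*x - 2*z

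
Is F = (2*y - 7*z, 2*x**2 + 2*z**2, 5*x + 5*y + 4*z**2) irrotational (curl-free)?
No, ∇×F = (5 - 4*z, -12, 4*x - 2)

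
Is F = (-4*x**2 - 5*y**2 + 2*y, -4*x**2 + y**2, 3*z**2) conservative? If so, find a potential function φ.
No, ∇×F = (0, 0, -8*x + 10*y - 2) ≠ 0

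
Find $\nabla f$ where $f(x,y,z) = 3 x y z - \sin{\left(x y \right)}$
(y*(3*z - cos(x*y)), x*(3*z - cos(x*y)), 3*x*y)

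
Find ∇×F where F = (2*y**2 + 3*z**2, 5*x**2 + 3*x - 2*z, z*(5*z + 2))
(2, 6*z, 10*x - 4*y + 3)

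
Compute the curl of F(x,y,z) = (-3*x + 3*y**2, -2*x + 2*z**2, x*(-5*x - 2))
(-4*z, 10*x + 2, -6*y - 2)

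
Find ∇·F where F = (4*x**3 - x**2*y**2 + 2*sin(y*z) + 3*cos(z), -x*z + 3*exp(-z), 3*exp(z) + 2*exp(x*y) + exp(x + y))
12*x**2 - 2*x*y**2 + 3*exp(z)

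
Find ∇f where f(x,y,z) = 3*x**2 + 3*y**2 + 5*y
(6*x, 6*y + 5, 0)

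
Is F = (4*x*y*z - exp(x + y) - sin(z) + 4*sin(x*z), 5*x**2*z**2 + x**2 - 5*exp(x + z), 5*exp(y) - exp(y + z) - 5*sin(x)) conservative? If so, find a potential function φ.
No, ∇×F = (-10*x**2*z + 5*exp(y) + 5*exp(x + z) - exp(y + z), 4*x*y + 4*x*cos(x*z) + 5*cos(x) - cos(z), 10*x*z**2 - 4*x*z + 2*x + exp(x + y) - 5*exp(x + z)) ≠ 0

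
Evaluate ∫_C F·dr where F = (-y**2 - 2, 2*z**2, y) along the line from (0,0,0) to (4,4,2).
-44/3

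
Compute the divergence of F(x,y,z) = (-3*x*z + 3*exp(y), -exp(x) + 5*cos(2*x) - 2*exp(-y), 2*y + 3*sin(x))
-3*z + 2*exp(-y)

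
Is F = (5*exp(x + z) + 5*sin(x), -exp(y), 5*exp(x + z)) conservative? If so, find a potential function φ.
Yes, F is conservative. φ = -exp(y) + 5*exp(x + z) - 5*cos(x)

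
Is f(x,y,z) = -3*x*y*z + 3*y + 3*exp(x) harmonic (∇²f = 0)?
No, ∇²f = 3*exp(x)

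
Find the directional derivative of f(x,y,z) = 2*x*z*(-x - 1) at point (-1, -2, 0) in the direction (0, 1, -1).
0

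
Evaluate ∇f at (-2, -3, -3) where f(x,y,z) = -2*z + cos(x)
(sin(2), 0, -2)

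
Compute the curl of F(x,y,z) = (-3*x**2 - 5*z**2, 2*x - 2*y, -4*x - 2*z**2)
(0, 4 - 10*z, 2)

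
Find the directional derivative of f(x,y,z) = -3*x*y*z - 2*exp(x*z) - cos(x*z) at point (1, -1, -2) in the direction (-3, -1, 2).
sqrt(14)*(-4*exp(2)*sin(2) - 8 + 9*exp(2))*exp(-2)/7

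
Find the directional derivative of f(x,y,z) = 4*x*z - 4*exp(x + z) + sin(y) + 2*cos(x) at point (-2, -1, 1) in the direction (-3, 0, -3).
sqrt(2)*(-E*sin(2) + 4 + 2*E)*exp(-1)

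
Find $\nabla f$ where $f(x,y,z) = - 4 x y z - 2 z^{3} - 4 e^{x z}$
(4*z*(-y - exp(x*z)), -4*x*z, -4*x*y - 4*x*exp(x*z) - 6*z**2)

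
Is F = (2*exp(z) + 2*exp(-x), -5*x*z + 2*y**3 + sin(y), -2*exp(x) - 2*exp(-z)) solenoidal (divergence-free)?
No, ∇·F = 6*y**2 + cos(y) + 2*exp(-z) - 2*exp(-x)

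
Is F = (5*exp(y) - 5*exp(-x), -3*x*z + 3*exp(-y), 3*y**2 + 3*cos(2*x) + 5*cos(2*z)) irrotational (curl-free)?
No, ∇×F = (3*x + 6*y, 6*sin(2*x), -3*z - 5*exp(y))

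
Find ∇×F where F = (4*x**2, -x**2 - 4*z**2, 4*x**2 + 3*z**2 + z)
(8*z, -8*x, -2*x)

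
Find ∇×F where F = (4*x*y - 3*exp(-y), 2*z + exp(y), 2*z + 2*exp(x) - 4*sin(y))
(-4*cos(y) - 2, -2*exp(x), -4*x - 3*exp(-y))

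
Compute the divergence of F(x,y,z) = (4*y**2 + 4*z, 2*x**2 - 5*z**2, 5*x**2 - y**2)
0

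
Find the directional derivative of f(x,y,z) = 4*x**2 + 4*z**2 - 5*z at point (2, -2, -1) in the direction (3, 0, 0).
16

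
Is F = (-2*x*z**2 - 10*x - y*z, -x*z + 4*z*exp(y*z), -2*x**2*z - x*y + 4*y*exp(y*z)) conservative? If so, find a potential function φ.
Yes, F is conservative. φ = -x**2*z**2 - 5*x**2 - x*y*z + 4*exp(y*z)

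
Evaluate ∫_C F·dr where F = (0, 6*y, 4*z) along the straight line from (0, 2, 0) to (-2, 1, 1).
-7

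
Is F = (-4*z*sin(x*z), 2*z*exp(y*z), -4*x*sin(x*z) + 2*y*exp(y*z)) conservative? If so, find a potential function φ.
Yes, F is conservative. φ = 2*exp(y*z) + 4*cos(x*z)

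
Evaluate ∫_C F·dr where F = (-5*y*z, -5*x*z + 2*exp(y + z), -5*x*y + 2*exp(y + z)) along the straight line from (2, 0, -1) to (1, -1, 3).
-2*exp(-1) + 2*exp(2) + 15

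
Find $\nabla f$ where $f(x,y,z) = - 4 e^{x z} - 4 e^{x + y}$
(-4*z*exp(x*z) - 4*exp(x + y), -4*exp(x + y), -4*x*exp(x*z))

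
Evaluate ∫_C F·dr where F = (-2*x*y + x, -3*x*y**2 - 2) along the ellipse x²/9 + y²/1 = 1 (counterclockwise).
-9*pi/4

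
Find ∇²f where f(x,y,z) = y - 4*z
0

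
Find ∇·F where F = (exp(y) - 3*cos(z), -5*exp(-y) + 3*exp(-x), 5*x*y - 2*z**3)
-6*z**2 + 5*exp(-y)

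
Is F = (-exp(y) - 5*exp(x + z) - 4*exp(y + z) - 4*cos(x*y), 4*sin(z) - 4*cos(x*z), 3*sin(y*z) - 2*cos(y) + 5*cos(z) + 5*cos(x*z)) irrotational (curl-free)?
No, ∇×F = (-4*x*sin(x*z) + 3*z*cos(y*z) + 2*sin(y) - 4*cos(z), 5*z*sin(x*z) - 5*exp(x + z) - 4*exp(y + z), -4*x*sin(x*y) + 4*z*sin(x*z) + exp(y) + 4*exp(y + z))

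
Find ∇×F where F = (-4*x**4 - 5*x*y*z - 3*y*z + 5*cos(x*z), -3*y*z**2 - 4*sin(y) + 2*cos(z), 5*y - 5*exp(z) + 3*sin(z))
(6*y*z + 2*sin(z) + 5, -5*x*y - 5*x*sin(x*z) - 3*y, z*(5*x + 3))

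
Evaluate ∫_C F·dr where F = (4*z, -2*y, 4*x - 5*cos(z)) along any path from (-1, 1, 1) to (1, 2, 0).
1 + 5*sin(1)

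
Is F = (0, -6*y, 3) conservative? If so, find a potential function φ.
Yes, F is conservative. φ = -3*y**2 + 3*z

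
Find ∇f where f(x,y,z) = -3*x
(-3, 0, 0)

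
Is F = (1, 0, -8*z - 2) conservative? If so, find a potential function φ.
Yes, F is conservative. φ = x - 4*z**2 - 2*z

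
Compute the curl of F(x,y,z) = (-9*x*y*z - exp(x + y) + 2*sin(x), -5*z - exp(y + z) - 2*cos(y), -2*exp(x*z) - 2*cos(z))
(exp(y + z) + 5, -9*x*y + 2*z*exp(x*z), 9*x*z + exp(x + y))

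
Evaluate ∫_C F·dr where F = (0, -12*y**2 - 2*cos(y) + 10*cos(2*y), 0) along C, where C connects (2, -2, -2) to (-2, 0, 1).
-32 + 5*sin(4) - 2*sin(2)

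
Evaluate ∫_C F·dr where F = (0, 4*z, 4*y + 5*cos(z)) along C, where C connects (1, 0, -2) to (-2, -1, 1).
-4 + 5*sin(1) + 5*sin(2)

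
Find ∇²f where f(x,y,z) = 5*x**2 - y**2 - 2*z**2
4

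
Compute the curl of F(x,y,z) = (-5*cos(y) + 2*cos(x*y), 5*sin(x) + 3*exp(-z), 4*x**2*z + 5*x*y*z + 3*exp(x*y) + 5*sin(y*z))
(5*x*z + 3*x*exp(x*y) + 5*z*cos(y*z) + 3*exp(-z), -8*x*z - 5*y*z - 3*y*exp(x*y), 2*x*sin(x*y) - 5*sin(y) + 5*cos(x))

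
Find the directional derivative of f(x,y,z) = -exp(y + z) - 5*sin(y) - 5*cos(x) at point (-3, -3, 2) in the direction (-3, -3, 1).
15*sqrt(38)*sin(pi/4 + 3)/19 + 2*sqrt(19)*exp(-1)/19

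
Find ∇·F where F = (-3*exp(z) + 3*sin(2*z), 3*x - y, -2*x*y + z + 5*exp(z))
5*exp(z)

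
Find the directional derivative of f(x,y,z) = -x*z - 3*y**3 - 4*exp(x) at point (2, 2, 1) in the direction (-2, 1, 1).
sqrt(6)*(-6 + 4*exp(2)/3)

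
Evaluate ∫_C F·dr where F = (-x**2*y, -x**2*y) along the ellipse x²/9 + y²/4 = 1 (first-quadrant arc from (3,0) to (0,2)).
-9 + 27*pi/8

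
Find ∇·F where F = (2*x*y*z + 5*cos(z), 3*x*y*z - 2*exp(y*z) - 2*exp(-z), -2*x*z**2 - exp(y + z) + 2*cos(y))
-x*z + 2*y*z - 2*z*exp(y*z) - exp(y + z)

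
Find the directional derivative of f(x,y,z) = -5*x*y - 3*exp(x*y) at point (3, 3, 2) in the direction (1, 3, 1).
12*sqrt(11)*(-3*exp(9) - 5)/11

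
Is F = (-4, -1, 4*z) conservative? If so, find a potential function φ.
Yes, F is conservative. φ = -4*x - y + 2*z**2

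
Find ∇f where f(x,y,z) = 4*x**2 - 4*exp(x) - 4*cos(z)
(8*x - 4*exp(x), 0, 4*sin(z))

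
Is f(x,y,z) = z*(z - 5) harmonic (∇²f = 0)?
No, ∇²f = 2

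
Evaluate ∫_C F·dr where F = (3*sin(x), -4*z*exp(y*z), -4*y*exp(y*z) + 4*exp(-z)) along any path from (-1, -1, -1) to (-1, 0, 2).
-4 - 4*exp(-2) + 8*E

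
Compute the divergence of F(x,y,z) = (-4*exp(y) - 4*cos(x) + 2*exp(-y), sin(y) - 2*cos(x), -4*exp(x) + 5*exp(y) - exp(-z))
4*sin(x) + cos(y) + exp(-z)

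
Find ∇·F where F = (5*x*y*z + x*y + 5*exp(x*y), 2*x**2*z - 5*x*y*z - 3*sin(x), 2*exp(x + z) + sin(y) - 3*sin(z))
-5*x*z + 5*y*z + 5*y*exp(x*y) + y + 2*exp(x + z) - 3*cos(z)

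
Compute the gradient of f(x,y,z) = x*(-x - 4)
(-2*x - 4, 0, 0)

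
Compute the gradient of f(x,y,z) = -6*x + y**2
(-6, 2*y, 0)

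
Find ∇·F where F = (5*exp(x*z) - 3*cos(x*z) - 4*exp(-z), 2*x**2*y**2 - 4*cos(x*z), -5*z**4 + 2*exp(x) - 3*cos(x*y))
4*x**2*y - 20*z**3 + 5*z*exp(x*z) + 3*z*sin(x*z)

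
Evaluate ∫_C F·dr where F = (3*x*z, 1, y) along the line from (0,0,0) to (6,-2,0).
-2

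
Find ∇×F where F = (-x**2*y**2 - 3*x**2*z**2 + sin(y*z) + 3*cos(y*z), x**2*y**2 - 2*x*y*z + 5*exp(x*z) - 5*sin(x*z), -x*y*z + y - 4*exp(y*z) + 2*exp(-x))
(2*x*y - x*z - 5*x*exp(x*z) + 5*x*cos(x*z) - 4*z*exp(y*z) + 1, -6*x**2*z + y*z - 3*y*sin(y*z) + y*cos(y*z) + 2*exp(-x), 2*x**2*y + 2*x*y**2 - 2*y*z + 5*z*exp(x*z) + 3*z*sin(y*z) - 5*z*cos(x*z) - z*cos(y*z))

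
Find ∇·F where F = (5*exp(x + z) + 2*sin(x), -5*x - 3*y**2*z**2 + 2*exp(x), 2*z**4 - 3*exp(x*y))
-6*y*z**2 + 8*z**3 + 5*exp(x + z) + 2*cos(x)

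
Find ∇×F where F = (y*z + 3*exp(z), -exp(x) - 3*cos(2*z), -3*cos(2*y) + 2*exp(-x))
(6*sin(2*y) - 6*sin(2*z), y + 3*exp(z) + 2*exp(-x), -z - exp(x))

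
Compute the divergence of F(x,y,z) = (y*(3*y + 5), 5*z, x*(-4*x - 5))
0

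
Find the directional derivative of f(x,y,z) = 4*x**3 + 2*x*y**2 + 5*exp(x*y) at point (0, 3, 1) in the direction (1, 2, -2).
11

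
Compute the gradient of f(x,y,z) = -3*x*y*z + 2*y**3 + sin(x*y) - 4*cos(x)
(-3*y*z + y*cos(x*y) + 4*sin(x), -3*x*z + x*cos(x*y) + 6*y**2, -3*x*y)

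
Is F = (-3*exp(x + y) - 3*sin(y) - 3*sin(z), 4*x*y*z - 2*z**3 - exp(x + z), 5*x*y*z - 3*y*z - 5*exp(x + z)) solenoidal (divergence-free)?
No, ∇·F = 5*x*y + 4*x*z - 3*y - 3*exp(x + y) - 5*exp(x + z)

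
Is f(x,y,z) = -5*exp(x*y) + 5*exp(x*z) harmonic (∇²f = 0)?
No, ∇²f = -5*x**2*exp(x*y) + 5*x**2*exp(x*z) - 5*y**2*exp(x*y) + 5*z**2*exp(x*z)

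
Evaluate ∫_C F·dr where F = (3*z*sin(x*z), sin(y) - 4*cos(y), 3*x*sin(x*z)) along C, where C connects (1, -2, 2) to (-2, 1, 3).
4*sqrt(2)*cos(pi/4 + 2) - 4*sin(1) - 3*cos(6) - cos(1)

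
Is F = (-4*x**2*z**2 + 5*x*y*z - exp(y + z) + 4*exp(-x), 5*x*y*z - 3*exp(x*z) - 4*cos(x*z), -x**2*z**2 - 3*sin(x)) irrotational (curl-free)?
No, ∇×F = (x*(-5*y + 3*exp(x*z) - 4*sin(x*z)), -8*x**2*z + 5*x*y + 2*x*z**2 - exp(y + z) + 3*cos(x), -5*x*z + 5*y*z - 3*z*exp(x*z) + 4*z*sin(x*z) + exp(y + z))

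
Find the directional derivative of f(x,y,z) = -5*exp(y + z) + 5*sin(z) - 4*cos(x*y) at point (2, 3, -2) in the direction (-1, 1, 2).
sqrt(6)*(-15*E + 10*cos(2) - 4*sin(6))/6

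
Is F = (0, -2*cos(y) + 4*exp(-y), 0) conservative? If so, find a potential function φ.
Yes, F is conservative. φ = -2*sin(y) - 4*exp(-y)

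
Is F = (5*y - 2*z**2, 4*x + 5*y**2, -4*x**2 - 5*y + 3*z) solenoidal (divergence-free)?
No, ∇·F = 10*y + 3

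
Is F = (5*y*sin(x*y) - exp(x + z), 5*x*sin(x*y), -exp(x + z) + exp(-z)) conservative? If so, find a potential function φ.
Yes, F is conservative. φ = -exp(x + z) - 5*cos(x*y) - exp(-z)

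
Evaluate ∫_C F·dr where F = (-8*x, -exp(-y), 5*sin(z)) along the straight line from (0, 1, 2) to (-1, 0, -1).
-3 - 5*cos(1) + 5*cos(2) - exp(-1)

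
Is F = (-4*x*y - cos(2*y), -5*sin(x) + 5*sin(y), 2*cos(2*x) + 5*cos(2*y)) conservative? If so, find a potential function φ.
No, ∇×F = (-10*sin(2*y), 4*sin(2*x), 4*x - 2*sin(2*y) - 5*cos(x)) ≠ 0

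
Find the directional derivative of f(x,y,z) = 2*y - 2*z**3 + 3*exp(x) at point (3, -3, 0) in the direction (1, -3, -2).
3*sqrt(14)*(-2 + exp(3))/14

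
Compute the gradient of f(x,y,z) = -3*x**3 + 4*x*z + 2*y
(-9*x**2 + 4*z, 2, 4*x)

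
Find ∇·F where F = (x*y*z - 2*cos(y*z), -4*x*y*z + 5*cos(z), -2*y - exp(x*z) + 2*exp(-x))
-4*x*z - x*exp(x*z) + y*z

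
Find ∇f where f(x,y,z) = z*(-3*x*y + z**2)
(-3*y*z, -3*x*z, -3*x*y + 3*z**2)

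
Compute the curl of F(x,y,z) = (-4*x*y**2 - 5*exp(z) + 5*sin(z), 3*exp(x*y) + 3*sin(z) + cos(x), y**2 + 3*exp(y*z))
(2*y + 3*z*exp(y*z) - 3*cos(z), -5*exp(z) + 5*cos(z), 8*x*y + 3*y*exp(x*y) - sin(x))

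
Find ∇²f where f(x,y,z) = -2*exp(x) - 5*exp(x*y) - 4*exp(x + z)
-5*x**2*exp(x*y) - 5*y**2*exp(x*y) - 2*exp(x) - 8*exp(x + z)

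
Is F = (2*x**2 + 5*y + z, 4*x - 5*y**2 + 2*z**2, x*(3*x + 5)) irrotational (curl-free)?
No, ∇×F = (-4*z, -6*x - 4, -1)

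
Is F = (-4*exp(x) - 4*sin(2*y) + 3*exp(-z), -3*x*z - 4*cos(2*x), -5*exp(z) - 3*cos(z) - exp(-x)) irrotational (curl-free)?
No, ∇×F = (3*x, -3*exp(-z) - exp(-x), -3*z + 8*sin(2*x) + 8*cos(2*y))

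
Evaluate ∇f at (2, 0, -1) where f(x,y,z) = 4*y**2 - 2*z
(0, 0, -2)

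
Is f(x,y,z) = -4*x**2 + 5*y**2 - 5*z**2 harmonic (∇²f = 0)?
No, ∇²f = -8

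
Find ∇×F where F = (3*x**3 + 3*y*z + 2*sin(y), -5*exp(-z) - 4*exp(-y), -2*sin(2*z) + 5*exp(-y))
(-5*exp(-z) - 5*exp(-y), 3*y, -3*z - 2*cos(y))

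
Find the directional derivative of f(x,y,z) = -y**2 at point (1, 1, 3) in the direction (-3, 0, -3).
0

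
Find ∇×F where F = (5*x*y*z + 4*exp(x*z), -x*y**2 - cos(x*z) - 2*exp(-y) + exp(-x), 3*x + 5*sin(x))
(-x*sin(x*z), 5*x*y + 4*x*exp(x*z) - 5*cos(x) - 3, -5*x*z - y**2 + z*sin(x*z) - exp(-x))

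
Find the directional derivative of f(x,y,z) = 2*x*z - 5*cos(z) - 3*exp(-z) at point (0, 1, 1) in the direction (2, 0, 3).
sqrt(13)*(9 + 4*E + 15*E*sin(1))*exp(-1)/13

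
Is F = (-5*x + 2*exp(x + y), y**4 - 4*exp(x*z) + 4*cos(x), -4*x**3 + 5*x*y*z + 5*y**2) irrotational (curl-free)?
No, ∇×F = (5*x*z + 4*x*exp(x*z) + 10*y, 12*x**2 - 5*y*z, -4*z*exp(x*z) - 2*exp(x + y) - 4*sin(x))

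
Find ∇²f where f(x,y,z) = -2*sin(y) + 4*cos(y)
2*sin(y) - 4*cos(y)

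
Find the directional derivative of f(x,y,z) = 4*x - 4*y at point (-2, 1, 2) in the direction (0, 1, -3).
-2*sqrt(10)/5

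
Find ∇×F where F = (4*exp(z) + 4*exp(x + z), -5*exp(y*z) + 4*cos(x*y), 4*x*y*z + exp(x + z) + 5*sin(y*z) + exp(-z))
(4*x*z + 5*y*exp(y*z) + 5*z*cos(y*z), -4*y*z + 4*exp(z) + 3*exp(x + z), -4*y*sin(x*y))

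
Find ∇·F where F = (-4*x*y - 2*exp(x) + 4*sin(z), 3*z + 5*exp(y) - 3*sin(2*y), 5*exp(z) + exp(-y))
-4*y - 2*exp(x) + 5*exp(y) + 5*exp(z) - 6*cos(2*y)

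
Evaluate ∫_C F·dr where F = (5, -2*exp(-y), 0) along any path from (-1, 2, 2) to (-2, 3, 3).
-5 - 2*exp(-2) + 2*exp(-3)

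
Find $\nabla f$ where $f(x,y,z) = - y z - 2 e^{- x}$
(2*exp(-x), -z, -y)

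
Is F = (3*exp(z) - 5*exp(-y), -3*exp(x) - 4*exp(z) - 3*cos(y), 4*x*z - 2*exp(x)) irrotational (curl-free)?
No, ∇×F = (4*exp(z), -4*z + 2*exp(x) + 3*exp(z), -3*exp(x) - 5*exp(-y))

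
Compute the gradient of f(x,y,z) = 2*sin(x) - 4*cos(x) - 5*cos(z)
(4*sin(x) + 2*cos(x), 0, 5*sin(z))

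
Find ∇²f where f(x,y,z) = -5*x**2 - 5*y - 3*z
-10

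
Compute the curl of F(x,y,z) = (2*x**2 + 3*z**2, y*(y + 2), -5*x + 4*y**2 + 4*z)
(8*y, 6*z + 5, 0)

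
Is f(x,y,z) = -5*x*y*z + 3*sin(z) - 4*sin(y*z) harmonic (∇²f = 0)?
No, ∇²f = 4*y**2*sin(y*z) + 4*z**2*sin(y*z) - 3*sin(z)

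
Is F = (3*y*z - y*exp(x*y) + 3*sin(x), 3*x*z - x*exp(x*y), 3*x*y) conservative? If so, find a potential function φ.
Yes, F is conservative. φ = 3*x*y*z - exp(x*y) - 3*cos(x)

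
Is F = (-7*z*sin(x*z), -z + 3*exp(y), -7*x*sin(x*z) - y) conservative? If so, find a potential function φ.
Yes, F is conservative. φ = -y*z + 3*exp(y) + 7*cos(x*z)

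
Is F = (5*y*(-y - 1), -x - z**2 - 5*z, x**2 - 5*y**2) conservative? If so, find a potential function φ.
No, ∇×F = (-10*y + 2*z + 5, -2*x, 10*y + 4) ≠ 0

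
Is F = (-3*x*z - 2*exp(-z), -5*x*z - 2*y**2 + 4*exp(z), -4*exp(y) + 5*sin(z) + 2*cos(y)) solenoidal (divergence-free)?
No, ∇·F = -4*y - 3*z + 5*cos(z)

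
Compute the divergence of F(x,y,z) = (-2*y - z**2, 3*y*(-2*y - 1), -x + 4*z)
1 - 12*y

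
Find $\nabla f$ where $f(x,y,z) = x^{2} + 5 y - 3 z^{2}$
(2*x, 5, -6*z)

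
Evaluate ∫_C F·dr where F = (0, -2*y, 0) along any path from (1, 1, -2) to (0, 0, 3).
1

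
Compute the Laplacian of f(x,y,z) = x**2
2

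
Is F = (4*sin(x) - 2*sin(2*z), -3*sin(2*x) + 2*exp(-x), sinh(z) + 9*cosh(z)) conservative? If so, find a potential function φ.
No, ∇×F = (0, -4*cos(2*z), -6*cos(2*x) - 2*exp(-x)) ≠ 0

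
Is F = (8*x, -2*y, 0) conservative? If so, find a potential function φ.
Yes, F is conservative. φ = 4*x**2 - y**2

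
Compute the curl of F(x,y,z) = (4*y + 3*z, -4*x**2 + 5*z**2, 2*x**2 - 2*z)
(-10*z, 3 - 4*x, -8*x - 4)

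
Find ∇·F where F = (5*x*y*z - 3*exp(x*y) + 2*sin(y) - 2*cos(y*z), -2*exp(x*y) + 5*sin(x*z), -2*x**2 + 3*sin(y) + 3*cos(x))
-2*x*exp(x*y) + 5*y*z - 3*y*exp(x*y)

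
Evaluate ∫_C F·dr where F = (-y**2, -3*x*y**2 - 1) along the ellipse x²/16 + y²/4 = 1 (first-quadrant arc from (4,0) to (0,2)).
26/3 - 6*pi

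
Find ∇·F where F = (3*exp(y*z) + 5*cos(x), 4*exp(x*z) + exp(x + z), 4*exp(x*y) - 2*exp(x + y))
-5*sin(x)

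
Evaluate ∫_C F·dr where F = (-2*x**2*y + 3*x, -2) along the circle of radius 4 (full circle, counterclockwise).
128*pi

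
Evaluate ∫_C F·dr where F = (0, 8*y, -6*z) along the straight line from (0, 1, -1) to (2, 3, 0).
35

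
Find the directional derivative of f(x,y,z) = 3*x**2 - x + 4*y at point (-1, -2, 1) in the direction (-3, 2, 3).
29*sqrt(22)/22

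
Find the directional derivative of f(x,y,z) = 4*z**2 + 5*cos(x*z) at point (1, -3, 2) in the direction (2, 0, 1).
sqrt(5)*(16 - 25*sin(2))/5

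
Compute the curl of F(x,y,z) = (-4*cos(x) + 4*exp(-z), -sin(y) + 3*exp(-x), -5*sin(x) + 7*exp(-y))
(-7*exp(-y), 5*cos(x) - 4*exp(-z), -3*exp(-x))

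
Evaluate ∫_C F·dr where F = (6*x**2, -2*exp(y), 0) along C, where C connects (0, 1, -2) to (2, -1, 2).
4*sinh(1) + 16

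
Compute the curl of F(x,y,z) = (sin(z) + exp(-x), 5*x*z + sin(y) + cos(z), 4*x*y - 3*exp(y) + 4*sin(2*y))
(-x - 3*exp(y) + sin(z) + 8*cos(2*y), -4*y + cos(z), 5*z)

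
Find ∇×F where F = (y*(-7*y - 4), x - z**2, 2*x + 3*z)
(2*z, -2, 14*y + 5)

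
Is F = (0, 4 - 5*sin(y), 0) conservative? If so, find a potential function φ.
Yes, F is conservative. φ = 4*y + 5*cos(y)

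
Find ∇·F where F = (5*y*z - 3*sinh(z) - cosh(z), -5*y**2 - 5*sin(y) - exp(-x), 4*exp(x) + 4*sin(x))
-10*y - 5*cos(y)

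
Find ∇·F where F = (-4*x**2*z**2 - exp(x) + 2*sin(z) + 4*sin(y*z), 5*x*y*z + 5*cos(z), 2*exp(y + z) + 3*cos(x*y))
-8*x*z**2 + 5*x*z - exp(x) + 2*exp(y + z)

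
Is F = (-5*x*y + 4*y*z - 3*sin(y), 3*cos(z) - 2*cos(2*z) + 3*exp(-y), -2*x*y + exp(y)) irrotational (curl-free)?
No, ∇×F = (-2*x + exp(y) + 3*sin(z) - 4*sin(2*z), 6*y, 5*x - 4*z + 3*cos(y))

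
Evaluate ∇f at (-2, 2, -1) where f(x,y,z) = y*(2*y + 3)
(0, 11, 0)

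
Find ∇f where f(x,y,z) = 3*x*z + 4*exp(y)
(3*z, 4*exp(y), 3*x)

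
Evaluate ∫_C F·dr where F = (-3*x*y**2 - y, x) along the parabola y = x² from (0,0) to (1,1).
-1/6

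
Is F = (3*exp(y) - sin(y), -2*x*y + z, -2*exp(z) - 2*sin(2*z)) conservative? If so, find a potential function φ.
No, ∇×F = (-1, 0, -2*y - 3*exp(y) + cos(y)) ≠ 0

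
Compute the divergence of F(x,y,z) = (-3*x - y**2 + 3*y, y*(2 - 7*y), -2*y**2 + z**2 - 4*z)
-14*y + 2*z - 5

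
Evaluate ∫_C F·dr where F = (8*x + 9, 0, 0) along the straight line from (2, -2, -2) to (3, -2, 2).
29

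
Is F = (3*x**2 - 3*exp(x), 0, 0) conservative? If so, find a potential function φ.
Yes, F is conservative. φ = x**3 - 3*exp(x)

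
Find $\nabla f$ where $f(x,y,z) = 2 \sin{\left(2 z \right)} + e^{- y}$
(0, -exp(-y), 4*cos(2*z))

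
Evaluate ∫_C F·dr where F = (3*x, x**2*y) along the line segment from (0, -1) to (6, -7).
450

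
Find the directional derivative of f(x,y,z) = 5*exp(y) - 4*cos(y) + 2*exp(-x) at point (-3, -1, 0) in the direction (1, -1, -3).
sqrt(11)*(-2*exp(4) - 5 + 4*E*sin(1))*exp(-1)/11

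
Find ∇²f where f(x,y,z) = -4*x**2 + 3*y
-8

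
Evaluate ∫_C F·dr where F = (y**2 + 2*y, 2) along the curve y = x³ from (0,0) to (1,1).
37/14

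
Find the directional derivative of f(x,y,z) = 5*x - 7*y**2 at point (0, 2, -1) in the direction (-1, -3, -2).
79*sqrt(14)/14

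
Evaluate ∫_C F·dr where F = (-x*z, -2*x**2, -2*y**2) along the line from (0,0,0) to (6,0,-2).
24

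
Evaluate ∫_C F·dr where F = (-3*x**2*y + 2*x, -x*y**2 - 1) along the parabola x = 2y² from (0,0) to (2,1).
-149/35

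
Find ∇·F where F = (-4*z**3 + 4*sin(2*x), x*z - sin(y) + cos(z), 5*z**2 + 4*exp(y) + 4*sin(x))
10*z + 8*cos(2*x) - cos(y)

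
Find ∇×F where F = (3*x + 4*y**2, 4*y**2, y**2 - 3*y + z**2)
(2*y - 3, 0, -8*y)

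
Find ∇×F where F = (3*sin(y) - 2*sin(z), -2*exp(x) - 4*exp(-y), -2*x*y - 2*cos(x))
(-2*x, 2*y - 2*sin(x) - 2*cos(z), -2*exp(x) - 3*cos(y))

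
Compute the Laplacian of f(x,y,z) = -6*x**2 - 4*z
-12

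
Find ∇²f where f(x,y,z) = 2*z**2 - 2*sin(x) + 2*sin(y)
2*sin(x) - 2*sin(y) + 4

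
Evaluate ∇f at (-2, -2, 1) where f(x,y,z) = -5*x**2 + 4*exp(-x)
(20 - 4*exp(2), 0, 0)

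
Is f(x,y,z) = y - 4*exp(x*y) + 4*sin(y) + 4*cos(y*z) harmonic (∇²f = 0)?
No, ∇²f = -4*x**2*exp(x*y) - 4*y**2*exp(x*y) - 4*y**2*cos(y*z) - 4*z**2*cos(y*z) - 4*sin(y)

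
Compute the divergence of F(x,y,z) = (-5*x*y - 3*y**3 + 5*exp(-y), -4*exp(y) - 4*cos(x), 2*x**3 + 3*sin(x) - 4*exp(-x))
-5*y - 4*exp(y)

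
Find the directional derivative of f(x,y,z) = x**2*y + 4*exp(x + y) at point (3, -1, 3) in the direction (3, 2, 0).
20*sqrt(13)*exp(2)/13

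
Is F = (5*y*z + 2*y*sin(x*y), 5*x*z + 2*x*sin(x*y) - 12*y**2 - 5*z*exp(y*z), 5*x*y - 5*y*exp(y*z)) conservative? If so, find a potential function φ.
Yes, F is conservative. φ = 5*x*y*z - 4*y**3 - 5*exp(y*z) - 2*cos(x*y)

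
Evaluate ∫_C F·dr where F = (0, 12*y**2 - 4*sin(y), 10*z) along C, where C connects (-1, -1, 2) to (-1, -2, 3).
-3 - 4*cos(1) + 4*cos(2)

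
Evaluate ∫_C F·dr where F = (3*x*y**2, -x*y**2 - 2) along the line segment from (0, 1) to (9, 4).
1020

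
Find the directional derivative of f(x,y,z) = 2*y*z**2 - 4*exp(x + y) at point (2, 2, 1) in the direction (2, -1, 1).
sqrt(6)*(3 - 2*exp(4))/3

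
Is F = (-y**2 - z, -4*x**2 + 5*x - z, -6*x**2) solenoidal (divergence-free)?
Yes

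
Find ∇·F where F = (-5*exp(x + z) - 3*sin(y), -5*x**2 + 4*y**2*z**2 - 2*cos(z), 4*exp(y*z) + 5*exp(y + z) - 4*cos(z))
8*y*z**2 + 4*y*exp(y*z) - 5*exp(x + z) + 5*exp(y + z) + 4*sin(z)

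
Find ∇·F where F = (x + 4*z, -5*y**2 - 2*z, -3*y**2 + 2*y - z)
-10*y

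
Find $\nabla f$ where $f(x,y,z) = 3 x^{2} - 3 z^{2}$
(6*x, 0, -6*z)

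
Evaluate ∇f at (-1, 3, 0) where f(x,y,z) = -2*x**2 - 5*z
(4, 0, -5)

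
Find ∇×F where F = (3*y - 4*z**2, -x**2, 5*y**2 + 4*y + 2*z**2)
(10*y + 4, -8*z, -2*x - 3)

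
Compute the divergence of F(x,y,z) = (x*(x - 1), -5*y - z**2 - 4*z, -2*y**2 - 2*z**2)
2*x - 4*z - 6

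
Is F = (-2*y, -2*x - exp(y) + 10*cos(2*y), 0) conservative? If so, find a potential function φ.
Yes, F is conservative. φ = -2*x*y - exp(y) + 5*sin(2*y)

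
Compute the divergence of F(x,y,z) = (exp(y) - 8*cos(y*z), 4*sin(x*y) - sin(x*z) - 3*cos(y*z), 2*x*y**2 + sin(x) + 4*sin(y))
4*x*cos(x*y) + 3*z*sin(y*z)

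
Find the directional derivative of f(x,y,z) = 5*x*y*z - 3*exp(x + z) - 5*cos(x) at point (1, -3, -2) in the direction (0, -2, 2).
sqrt(2)*(-5*E - 3)*exp(-1)/2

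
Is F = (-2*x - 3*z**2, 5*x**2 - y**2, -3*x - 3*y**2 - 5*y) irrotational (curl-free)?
No, ∇×F = (-6*y - 5, 3 - 6*z, 10*x)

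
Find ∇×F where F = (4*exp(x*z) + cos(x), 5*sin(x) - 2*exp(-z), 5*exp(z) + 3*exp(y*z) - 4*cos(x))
(3*z*exp(y*z) - 2*exp(-z), 4*x*exp(x*z) - 4*sin(x), 5*cos(x))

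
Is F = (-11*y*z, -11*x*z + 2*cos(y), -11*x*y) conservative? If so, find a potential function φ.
Yes, F is conservative. φ = -11*x*y*z + 2*sin(y)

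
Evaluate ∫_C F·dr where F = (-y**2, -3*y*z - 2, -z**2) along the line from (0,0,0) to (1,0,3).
-9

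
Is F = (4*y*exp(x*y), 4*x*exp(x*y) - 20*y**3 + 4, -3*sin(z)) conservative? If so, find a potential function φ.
Yes, F is conservative. φ = -5*y**4 + 4*y + 4*exp(x*y) + 3*cos(z)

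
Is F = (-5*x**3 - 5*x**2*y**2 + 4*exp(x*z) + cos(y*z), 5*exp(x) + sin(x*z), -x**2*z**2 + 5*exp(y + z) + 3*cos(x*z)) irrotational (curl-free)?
No, ∇×F = (-x*cos(x*z) + 5*exp(y + z), 2*x*z**2 + 4*x*exp(x*z) - y*sin(y*z) + 3*z*sin(x*z), 10*x**2*y + z*sin(y*z) + z*cos(x*z) + 5*exp(x))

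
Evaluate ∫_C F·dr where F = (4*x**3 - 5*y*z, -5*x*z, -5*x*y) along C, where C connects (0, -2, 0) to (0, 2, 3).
0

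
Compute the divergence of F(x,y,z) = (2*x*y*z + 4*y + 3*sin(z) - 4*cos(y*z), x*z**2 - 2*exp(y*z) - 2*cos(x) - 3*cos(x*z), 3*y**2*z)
3*y**2 + 2*y*z - 2*z*exp(y*z)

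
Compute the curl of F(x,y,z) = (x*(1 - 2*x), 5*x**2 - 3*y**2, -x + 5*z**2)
(0, 1, 10*x)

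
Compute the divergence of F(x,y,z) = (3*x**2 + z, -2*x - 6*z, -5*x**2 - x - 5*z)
6*x - 5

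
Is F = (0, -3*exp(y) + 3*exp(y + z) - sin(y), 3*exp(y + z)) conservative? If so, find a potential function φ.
Yes, F is conservative. φ = -3*exp(y) + 3*exp(y + z) + cos(y)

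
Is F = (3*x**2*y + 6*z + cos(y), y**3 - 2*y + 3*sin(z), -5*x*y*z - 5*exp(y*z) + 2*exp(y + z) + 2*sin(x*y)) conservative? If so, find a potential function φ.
No, ∇×F = (-5*x*z + 2*x*cos(x*y) - 5*z*exp(y*z) + 2*exp(y + z) - 3*cos(z), 5*y*z - 2*y*cos(x*y) + 6, -3*x**2 + sin(y)) ≠ 0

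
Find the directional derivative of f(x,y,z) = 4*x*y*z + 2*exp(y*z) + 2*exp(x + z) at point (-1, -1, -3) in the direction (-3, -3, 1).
4*sqrt(19)*(-17*exp(4) - 1 + 4*exp(7))*exp(-4)/19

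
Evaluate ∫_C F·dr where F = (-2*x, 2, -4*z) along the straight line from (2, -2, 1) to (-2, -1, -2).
-4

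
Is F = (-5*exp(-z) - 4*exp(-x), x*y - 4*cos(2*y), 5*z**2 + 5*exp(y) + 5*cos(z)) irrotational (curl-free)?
No, ∇×F = (5*exp(y), 5*exp(-z), y)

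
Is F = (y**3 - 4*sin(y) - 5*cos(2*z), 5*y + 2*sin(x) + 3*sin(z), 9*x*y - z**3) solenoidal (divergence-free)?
No, ∇·F = 5 - 3*z**2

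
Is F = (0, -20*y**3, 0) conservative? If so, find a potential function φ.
Yes, F is conservative. φ = -5*y**4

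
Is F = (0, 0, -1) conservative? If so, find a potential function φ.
Yes, F is conservative. φ = -z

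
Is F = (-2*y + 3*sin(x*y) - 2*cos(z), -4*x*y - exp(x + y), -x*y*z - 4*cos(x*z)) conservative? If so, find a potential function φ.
No, ∇×F = (-x*z, y*z - 4*z*sin(x*z) + 2*sin(z), -3*x*cos(x*y) - 4*y - exp(x + y) + 2) ≠ 0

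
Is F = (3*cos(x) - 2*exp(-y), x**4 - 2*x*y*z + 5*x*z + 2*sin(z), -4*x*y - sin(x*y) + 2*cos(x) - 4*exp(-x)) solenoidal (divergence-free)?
No, ∇·F = -2*x*z - 3*sin(x)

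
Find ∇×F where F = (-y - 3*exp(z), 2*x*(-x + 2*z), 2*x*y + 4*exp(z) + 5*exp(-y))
(-2*x - 5*exp(-y), -2*y - 3*exp(z), -4*x + 4*z + 1)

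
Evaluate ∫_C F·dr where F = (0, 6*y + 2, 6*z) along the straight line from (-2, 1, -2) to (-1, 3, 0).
16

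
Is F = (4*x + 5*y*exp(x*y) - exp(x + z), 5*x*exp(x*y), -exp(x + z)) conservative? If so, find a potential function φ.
Yes, F is conservative. φ = 2*x**2 + 5*exp(x*y) - exp(x + z)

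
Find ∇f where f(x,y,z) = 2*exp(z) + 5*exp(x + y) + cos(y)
(5*exp(x + y), 5*exp(x + y) - sin(y), 2*exp(z))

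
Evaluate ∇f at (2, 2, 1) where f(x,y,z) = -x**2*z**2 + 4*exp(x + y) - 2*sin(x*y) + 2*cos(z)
(-4 - 4*cos(4) + 4*exp(4), -4*cos(4) + 4*exp(4), -8 - 2*sin(1))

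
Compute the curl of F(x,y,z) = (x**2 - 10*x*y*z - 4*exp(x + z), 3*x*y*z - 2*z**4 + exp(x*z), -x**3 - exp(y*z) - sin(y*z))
(-3*x*y - x*exp(x*z) + 8*z**3 - z*exp(y*z) - z*cos(y*z), 3*x**2 - 10*x*y - 4*exp(x + z), z*(10*x + 3*y + exp(x*z)))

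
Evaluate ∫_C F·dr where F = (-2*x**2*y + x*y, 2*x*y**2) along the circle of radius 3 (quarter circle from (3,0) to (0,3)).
-9 + 81*pi/4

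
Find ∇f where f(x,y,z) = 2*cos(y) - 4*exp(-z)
(0, -2*sin(y), 4*exp(-z))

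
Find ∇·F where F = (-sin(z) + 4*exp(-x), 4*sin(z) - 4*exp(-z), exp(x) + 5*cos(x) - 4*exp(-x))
-4*exp(-x)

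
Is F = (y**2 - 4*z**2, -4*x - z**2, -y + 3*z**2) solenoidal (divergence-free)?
No, ∇·F = 6*z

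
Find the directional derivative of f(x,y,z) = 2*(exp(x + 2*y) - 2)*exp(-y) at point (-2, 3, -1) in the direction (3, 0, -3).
sqrt(2)*E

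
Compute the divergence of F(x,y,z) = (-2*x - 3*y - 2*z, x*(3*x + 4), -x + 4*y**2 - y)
-2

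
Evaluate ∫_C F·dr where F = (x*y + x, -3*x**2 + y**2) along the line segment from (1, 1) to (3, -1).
86/3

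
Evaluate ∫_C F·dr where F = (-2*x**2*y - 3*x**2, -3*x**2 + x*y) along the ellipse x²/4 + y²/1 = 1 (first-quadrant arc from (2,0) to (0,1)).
2/3 + pi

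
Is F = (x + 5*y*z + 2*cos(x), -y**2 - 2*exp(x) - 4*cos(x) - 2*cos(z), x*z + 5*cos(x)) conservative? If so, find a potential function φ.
No, ∇×F = (-2*sin(z), 5*y - z + 5*sin(x), -5*z - 2*exp(x) + 4*sin(x)) ≠ 0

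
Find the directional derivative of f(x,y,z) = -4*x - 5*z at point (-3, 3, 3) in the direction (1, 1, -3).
sqrt(11)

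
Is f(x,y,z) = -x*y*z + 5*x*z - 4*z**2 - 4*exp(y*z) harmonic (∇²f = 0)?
No, ∇²f = -4*y**2*exp(y*z) - 4*z**2*exp(y*z) - 8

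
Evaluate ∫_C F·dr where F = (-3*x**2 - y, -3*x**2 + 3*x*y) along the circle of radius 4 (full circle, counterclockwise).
16*pi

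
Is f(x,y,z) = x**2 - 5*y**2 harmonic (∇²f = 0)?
No, ∇²f = -8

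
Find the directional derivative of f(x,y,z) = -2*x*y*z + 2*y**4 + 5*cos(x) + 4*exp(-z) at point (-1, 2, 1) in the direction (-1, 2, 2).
-5*sin(1)/3 - 8*exp(-1)/3 + 48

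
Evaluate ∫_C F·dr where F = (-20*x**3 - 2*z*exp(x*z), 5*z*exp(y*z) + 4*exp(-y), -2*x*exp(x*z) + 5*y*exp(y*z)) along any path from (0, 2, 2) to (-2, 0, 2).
-5*exp(4) - 77 - 2*exp(-4) + 4*exp(-2)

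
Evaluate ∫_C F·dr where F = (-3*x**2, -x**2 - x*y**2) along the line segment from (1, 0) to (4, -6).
213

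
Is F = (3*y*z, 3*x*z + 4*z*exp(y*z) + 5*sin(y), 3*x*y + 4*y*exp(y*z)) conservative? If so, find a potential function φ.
Yes, F is conservative. φ = 3*x*y*z + 4*exp(y*z) - 5*cos(y)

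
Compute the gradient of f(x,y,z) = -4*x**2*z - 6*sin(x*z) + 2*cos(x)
(-8*x*z - 6*z*cos(x*z) - 2*sin(x), 0, -2*x*(2*x + 3*cos(x*z)))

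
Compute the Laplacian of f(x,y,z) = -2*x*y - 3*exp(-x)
-3*exp(-x)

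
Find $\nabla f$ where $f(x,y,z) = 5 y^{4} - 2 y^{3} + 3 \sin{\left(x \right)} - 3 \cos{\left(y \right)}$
(3*cos(x), 20*y**3 - 6*y**2 + 3*sin(y), 0)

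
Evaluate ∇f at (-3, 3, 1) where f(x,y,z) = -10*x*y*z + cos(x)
(-30 + sin(3), 30, 90)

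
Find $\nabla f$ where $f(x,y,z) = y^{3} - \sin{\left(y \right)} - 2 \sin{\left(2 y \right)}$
(0, 3*y**2 - cos(y) - 4*cos(2*y), 0)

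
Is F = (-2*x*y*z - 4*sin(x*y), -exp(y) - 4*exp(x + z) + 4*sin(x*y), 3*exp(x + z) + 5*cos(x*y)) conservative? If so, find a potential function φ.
No, ∇×F = (-5*x*sin(x*y) + 4*exp(x + z), -2*x*y + 5*y*sin(x*y) - 3*exp(x + z), 2*x*z + 4*x*cos(x*y) + 4*y*cos(x*y) - 4*exp(x + z)) ≠ 0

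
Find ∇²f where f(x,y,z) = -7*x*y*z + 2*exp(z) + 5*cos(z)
2*exp(z) - 5*cos(z)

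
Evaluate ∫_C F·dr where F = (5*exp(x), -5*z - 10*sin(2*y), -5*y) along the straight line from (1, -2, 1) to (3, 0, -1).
-5*E - 5 - 5*cos(4) + 5*exp(3)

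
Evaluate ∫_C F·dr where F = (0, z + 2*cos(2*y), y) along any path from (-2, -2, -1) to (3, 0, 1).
-2 + sin(4)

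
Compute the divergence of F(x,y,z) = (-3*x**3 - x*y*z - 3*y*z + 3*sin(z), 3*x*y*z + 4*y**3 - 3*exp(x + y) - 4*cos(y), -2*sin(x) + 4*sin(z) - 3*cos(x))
-9*x**2 + 3*x*z + 12*y**2 - y*z - 3*exp(x + y) + 4*sin(y) + 4*cos(z)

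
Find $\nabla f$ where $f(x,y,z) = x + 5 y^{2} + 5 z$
(1, 10*y, 5)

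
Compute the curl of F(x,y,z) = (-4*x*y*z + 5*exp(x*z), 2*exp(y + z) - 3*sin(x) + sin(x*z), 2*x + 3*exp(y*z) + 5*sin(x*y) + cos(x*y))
(-x*sin(x*y) + 5*x*cos(x*y) - x*cos(x*z) + 3*z*exp(y*z) - 2*exp(y + z), -4*x*y + 5*x*exp(x*z) + y*sin(x*y) - 5*y*cos(x*y) - 2, 4*x*z + z*cos(x*z) - 3*cos(x))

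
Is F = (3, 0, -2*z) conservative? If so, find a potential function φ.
Yes, F is conservative. φ = 3*x - z**2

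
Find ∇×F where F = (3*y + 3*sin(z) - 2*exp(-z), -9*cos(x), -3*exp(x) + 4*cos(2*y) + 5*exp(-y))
(-8*sin(2*y) - 5*exp(-y), 3*exp(x) + 3*cos(z) + 2*exp(-z), 9*sin(x) - 3)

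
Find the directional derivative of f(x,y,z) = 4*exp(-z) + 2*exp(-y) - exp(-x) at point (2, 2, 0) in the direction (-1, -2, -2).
exp(-2) + 8/3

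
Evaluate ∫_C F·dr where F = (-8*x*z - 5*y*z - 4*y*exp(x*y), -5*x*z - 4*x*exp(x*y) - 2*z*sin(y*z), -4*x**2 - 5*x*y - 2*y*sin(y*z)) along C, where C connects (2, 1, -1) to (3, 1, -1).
-4*exp(3) + 25 + 4*exp(2)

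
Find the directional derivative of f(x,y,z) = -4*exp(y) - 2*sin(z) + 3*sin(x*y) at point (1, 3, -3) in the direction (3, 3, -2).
2*sqrt(22)*(-3*exp(3) + 10*cos(3))/11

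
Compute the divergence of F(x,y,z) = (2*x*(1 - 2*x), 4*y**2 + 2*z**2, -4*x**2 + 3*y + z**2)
-8*x + 8*y + 2*z + 2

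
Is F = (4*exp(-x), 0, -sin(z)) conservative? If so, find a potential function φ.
Yes, F is conservative. φ = cos(z) - 4*exp(-x)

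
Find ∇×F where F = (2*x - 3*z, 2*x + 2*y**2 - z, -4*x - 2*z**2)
(1, 1, 2)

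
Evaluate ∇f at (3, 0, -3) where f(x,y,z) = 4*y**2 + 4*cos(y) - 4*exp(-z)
(0, 0, 4*exp(3))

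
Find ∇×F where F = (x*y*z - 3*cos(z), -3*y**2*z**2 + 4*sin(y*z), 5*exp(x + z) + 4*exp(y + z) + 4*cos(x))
(6*y**2*z - 4*y*cos(y*z) + 4*exp(y + z), x*y - 5*exp(x + z) + 4*sin(x) + 3*sin(z), -x*z)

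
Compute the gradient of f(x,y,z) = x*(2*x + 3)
(4*x + 3, 0, 0)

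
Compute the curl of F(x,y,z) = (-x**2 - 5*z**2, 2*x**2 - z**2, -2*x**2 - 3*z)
(2*z, 4*x - 10*z, 4*x)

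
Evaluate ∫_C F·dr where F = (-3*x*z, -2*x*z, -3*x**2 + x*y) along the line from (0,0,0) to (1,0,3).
-6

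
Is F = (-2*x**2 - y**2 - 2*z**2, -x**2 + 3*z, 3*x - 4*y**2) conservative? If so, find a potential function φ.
No, ∇×F = (-8*y - 3, -4*z - 3, -2*x + 2*y) ≠ 0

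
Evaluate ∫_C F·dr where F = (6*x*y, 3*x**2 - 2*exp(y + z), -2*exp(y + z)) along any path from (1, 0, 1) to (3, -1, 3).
-27 - 2*exp(2) + 2*E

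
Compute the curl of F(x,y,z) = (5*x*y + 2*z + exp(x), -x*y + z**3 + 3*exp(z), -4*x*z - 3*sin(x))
(-3*z**2 - 3*exp(z), 4*z + 3*cos(x) + 2, -5*x - y)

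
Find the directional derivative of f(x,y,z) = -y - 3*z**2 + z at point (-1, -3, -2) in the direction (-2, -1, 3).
20*sqrt(14)/7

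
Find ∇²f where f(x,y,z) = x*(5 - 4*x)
-8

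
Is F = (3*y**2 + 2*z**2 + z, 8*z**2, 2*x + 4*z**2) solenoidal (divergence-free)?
No, ∇·F = 8*z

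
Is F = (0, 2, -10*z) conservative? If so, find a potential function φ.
Yes, F is conservative. φ = 2*y - 5*z**2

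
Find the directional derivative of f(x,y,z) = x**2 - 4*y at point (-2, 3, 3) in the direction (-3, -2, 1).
10*sqrt(14)/7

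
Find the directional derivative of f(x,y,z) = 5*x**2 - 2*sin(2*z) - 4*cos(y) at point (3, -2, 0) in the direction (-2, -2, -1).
-56/3 + 8*sin(2)/3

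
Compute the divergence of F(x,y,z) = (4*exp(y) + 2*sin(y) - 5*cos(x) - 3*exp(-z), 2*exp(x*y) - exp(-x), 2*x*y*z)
2*x*y + 2*x*exp(x*y) + 5*sin(x)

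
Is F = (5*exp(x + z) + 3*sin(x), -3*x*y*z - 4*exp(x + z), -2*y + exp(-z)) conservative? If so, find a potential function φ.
No, ∇×F = (3*x*y + 4*exp(x + z) - 2, 5*exp(x + z), -3*y*z - 4*exp(x + z)) ≠ 0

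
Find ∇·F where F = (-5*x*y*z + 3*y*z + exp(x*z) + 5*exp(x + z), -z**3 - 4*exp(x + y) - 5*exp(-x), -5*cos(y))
-5*y*z + z*exp(x*z) - 4*exp(x + y) + 5*exp(x + z)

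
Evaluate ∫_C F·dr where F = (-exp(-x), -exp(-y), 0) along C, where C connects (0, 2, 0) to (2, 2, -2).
-1 + exp(-2)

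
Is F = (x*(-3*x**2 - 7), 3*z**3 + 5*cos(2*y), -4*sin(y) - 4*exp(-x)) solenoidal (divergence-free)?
No, ∇·F = -9*x**2 - 10*sin(2*y) - 7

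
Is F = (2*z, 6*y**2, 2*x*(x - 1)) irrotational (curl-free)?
No, ∇×F = (0, 4 - 4*x, 0)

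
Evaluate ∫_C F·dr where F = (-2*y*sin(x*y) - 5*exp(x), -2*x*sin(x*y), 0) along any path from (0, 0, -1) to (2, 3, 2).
-5*exp(2) + 2*cos(6) + 3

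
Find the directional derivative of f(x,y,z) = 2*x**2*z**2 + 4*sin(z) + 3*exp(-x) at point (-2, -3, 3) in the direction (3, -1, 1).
sqrt(11)*(-168 - 9*exp(2) + 4*cos(3))/11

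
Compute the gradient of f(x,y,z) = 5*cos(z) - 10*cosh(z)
(0, 0, -5*sin(z) - 10*sinh(z))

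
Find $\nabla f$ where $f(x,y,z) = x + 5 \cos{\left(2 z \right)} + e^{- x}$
(1 - exp(-x), 0, -10*sin(2*z))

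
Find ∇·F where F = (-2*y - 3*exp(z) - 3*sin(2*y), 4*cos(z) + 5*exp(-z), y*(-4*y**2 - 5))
0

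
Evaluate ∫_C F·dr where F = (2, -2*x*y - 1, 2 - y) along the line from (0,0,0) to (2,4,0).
-64/3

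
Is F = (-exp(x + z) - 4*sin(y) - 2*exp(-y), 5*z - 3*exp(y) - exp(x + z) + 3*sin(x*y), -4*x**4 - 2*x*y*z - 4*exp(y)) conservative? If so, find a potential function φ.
No, ∇×F = (-2*x*z - 4*exp(y) + exp(x + z) - 5, 16*x**3 + 2*y*z - exp(x + z), 3*y*cos(x*y) - exp(x + z) + 4*cos(y) - 2*exp(-y)) ≠ 0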